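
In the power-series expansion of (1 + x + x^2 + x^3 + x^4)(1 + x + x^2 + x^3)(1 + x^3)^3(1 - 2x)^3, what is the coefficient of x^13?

-45

(1 + x + x^2 + x^3 + x^4) has coefficients 1,1,1,1,1 for degrees 0…4.
(1 + x + x^2 + x^3) has coefficients 1,1,1,1,0,0,0,0,0,0,0,0,0,0 for degrees 0…13.
Multiplying by (1 + x^3)^3 gives running coefficients 1,1,1,4,3,3,6,3,3,4,1,1,1,0 for degrees 0…13.
Finally multiplying by (1 - 2x)^3, the product of all factors after the first has coefficients 1,-5,7,2,-17,25,-8,-21,33,-26,-11,19,-25,-2 for degrees 0…13.
[x^13] = 1·(-2) + 1·(-25) + 1·19 + 1·(-11) + 1·(-26) = -45.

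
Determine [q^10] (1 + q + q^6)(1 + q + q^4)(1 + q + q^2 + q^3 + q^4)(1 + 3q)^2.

57

(1 + q + q^6) has coefficients 1,1,0,0,0,0,1 for degrees 0…6.
(1 + q + q^4) has coefficients 1,1,0,0,1,0,0,0,0,0,0 for degrees 0…10.
Multiplying by (1 + q + q^2 + q^3 + q^4) gives running coefficients 1,2,2,2,3,2,1,1,1,0,0 for degrees 0…10.
Finally multiplying by (1 + 3q)^2, the product of all factors after the first has coefficients 1,8,23,32,33,38,40,25,16,15,9 for degrees 0…10.
[q^10] = 1·9 + 1·15 + 1·33 = 57.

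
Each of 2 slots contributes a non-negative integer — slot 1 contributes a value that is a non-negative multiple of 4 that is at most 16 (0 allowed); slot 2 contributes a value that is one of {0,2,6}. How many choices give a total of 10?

The generating function for the choices is (1 + t⁴ + t⁸ + t¹² + t¹⁶)·(1 + t² + t⁶); the count is [t¹⁰].
(1 + t⁴ + t⁸ + t¹² + t¹⁶) has coefficients 1,0,0,0,1,0,0,0,1,0,0 for degrees 0…10.
(1 + t² + t⁶) has coefficients 1,0,1,0,0,0,1,0,0,0,0 for degrees 0…10.
[t¹⁰] = 1·0 + 1·1 + 1·1 = 2.

2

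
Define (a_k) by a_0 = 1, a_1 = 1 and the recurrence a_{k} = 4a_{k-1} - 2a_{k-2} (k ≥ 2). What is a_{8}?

The ordinary generating function has denominator 1 - 4t + 2t^2.
Iterating the recurrence: a_0,…,a_{8} = 1, 1, 2, 6, 20, 68, 232, 792, 2704.

2704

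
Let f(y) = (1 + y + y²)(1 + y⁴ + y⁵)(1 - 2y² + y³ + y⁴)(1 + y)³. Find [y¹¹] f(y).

(1 + y + y²) has coefficients 1,1,1 for degrees 0…2.
(1 + y⁴ + y⁵) has coefficients 1,0,0,0,1,1,0,0,0,0,0,0 for degrees 0…11.
Multiplying by (1 - 2y² + y³ + y⁴) gives running coefficients 1,0,-2,1,2,1,-2,-1,2,1,0,0 for degrees 0…11.
Finally multiplying by (1 + y)³, the product of all factors after the first has coefficients 1,3,1,-4,-1,8,8,-2,-6,2,8,5 for degrees 0…11.
[y¹¹] = 1·5 + 1·8 + 1·2 = 15.

15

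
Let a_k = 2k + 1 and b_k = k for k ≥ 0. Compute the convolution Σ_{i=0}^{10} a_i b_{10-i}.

The convolution is the t^10 coefficient of A(t)B(t).
Σ = 1·10 + 3·9 + 5·8 + 7·7 + 9·6 + 11·5 + 13·4 + 15·3 + 17·2 + 19·1 + 21·0 = 385.

385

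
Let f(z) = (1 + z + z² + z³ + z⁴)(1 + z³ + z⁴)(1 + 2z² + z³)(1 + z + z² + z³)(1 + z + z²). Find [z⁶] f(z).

(1 + z + z² + z³ + z⁴) has coefficients 1,1,1,1,1 for degrees 0…4.
(1 + z³ + z⁴) has coefficients 1,0,0,1,1,0,0 for degrees 0…6.
Multiplying by (1 + 2z² + z³) gives running coefficients 1,0,2,2,1,2,3 for degrees 0…6.
Multiplying by (1 + z + z² + z³) gives running coefficients 1,1,3,5,5,7,8 for degrees 0…6.
Finally multiplying by (1 + z + z²), the product of all factors after the first has coefficients 1,2,5,9,13,17,20 for degrees 0…6.
[z⁶] = 1·20 + 1·17 + 1·13 + 1·9 + 1·5 = 64.

64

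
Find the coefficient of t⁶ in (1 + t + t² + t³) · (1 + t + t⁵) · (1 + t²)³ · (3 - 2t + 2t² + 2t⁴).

(1 + t + t² + t³) has coefficients 1,1,1,1 for degrees 0…3.
(1 + t + t⁵) has coefficients 1,1,0,0,0,1,0 for degrees 0…6.
Multiplying by (1 + t²)³ gives running coefficients 1,1,3,3,3,4,1 for degrees 0…6.
Finally multiplying by (3 - 2t + 2t² + 2t⁴), the product of all factors after the first has coefficients 3,1,9,5,11,14,7 for degrees 0…6.
[t⁶] = 1·7 + 1·14 + 1·11 + 1·5 = 37.

37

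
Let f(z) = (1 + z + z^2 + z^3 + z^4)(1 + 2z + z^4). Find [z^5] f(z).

3

(1 + z + z^2 + z^3 + z^4) has coefficients 1,1,1,1,1 for degrees 0…4.
(1 + 2z + z^4) has coefficients 1,2,0,0,1,0 for degrees 0…5.
[z^5] = 1·0 + 1·1 + 1·0 + 1·0 + 1·2 = 3.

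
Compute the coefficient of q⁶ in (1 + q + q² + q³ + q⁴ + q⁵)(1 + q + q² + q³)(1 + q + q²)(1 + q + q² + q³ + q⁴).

(1 + q + q² + q³ + q⁴ + q⁵) has coefficients 1,1,1,1,1,1 for degrees 0…5.
(1 + q + q² + q³) has coefficients 1,1,1,1,0,0,0 for degrees 0…6.
Multiplying by (1 + q + q²) gives running coefficients 1,2,3,3,2,1,0 for degrees 0…6.
Finally multiplying by (1 + q + q² + q³ + q⁴), the product of all factors after the first has coefficients 1,3,6,9,11,11,9 for degrees 0…6.
[q⁶] = 1·9 + 1·11 + 1·11 + 1·9 + 1·6 + 1·3 = 49.

49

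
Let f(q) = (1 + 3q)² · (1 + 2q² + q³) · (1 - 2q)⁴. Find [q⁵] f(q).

-127

(1 + 3q)² has coefficients 1,6,9 for degrees 0…2.
(1 + 2q² + q³) has coefficients 1,0,2,1,0,0 for degrees 0…5.
Finally multiplying by (1 - 2q)⁴, the product of all factors after the first has coefficients 1,-8,26,-47,56,-40 for degrees 0…5.
[q⁵] = 1·(-40) + 6·56 + 9·(-47) = -127.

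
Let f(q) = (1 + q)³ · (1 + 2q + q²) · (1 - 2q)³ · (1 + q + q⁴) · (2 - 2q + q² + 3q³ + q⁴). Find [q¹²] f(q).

(1 + q)³ has coefficients 1,3,3,1 for degrees 0…3.
(1 + 2q + q²) has coefficients 1,2,1,0,0,0,0,0,0,0,0,0,0 for degrees 0…12.
Multiplying by (1 - 2q)³ gives running coefficients 1,-4,1,10,-4,-8,0,0,0,0,0,0,0 for degrees 0…12.
Multiplying by (1 + q + q⁴) gives running coefficients 1,-3,-3,11,7,-16,-7,10,-4,-8,0,0,0 for degrees 0…12.
Finally multiplying by (2 - 2q + q² + 3q³ + q⁴), the product of all factors after the first has coefficients 2,-8,1,28,-19,-47,55,50,-76,-35,35,-10,-28 for degrees 0…12.
[q¹²] = 1·(-28) + 3·(-10) + 3·35 + 1·(-35) = 12.

12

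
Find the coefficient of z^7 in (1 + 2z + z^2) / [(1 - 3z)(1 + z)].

2916

The denominator gives the recurrence a_n = 2a_(n−1) + 3a_(n−2) for n ≥ 3; the numerator fixes a_0 = 1, a_1 = 4, a_2 = 12.
Iterating: 1, 4, 12, 36, 108, 324, 972, 2916, so a_7 = 2916.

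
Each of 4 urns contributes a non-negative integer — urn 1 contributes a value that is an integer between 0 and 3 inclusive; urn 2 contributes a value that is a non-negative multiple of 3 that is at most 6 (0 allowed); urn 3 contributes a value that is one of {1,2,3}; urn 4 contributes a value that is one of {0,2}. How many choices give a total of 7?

The generating function for the choices is (1 + q + q^2 + q^3)·(1 + q^3 + q^6)·(q + q^2 + q^3)·(1 + q^2); the count is [q^7].
(1 + q + q^2 + q^3) has coefficients 1,1,1,1 for degrees 0…3.
(1 + q^3 + q^6) has coefficients 1,0,0,1,0,0,1,0 for degrees 0…7.
Multiplying by (q + q^2 + q^3) gives running coefficients 0,1,1,1,1,1,1,1 for degrees 0…7.
Finally multiplying by (1 + q^2), the product of all factors after the first has coefficients 0,1,1,2,2,2,2,2 for degrees 0…7.
[q^7] = 1·2 + 1·2 + 1·2 + 1·2 = 8.

8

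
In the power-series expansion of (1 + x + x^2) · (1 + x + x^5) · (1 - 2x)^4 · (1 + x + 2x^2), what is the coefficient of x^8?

(1 + x + x^2) has coefficients 1,1,1 for degrees 0…2.
(1 + x + x^5) has coefficients 1,1,0,0,0,1,0,0,0 for degrees 0…8.
Multiplying by (1 - 2x)^4 gives running coefficients 1,-7,16,-8,-16,17,-8,24,-32 for degrees 0…8.
Finally multiplying by (1 + x + 2x^2), the product of all factors after the first has coefficients 1,-6,11,-6,8,-15,-23,50,-24 for degrees 0…8.
[x^8] = 1·(-24) + 1·50 + 1·(-23) = 3.

3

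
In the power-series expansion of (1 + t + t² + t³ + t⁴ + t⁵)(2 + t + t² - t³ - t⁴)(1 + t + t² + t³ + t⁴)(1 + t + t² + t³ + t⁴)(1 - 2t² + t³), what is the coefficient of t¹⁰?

-23

(1 + t + t² + t³ + t⁴ + t⁵) has coefficients 1,1,1,1,1,1 for degrees 0…5.
(2 + t + t² - t³ - t⁴) has coefficients 2,1,1,-1,-1,0,0,0,0,0,0 for degrees 0…10.
Multiplying by (1 + t + t² + t³ + t⁴) gives running coefficients 2,3,4,3,2,0,-1,-2,-1,0,0 for degrees 0…10.
Multiplying by (1 + t + t² + t³ + t⁴) gives running coefficients 2,5,9,12,14,12,8,2,-2,-4,-4 for degrees 0…10.
Finally multiplying by (1 - 2t² + t³), the product of all factors after the first has coefficients 2,5,5,4,1,-3,-8,-8,-6,0,2 for degrees 0…10.
[t¹⁰] = 1·2 + 1·0 + 1·(-6) + 1·(-8) + 1·(-8) + 1·(-3) = -23.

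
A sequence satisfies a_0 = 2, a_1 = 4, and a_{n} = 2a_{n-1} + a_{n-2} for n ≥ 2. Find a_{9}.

The ordinary generating function has denominator 1 - 2t - t^2.
Iterating the recurrence: a_0,…,a_{9} = 2, 4, 10, 24, 58, 140, 338, 816, 1970, 4756.

4756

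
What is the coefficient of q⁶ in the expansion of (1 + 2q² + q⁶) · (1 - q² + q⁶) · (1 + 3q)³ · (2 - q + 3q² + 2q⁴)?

(1 + 2q² + q⁶) has coefficients 1,0,2,0,0,0,1 for degrees 0…6.
(1 - q² + q⁶) has coefficients 1,0,-1,0,0,0,1 for degrees 0…6.
Multiplying by (1 + 3q)³ gives running coefficients 1,9,26,18,-27,-27,1 for degrees 0…6.
Finally multiplying by (2 - q + 3q² + 2q⁴), the product of all factors after the first has coefficients 2,17,46,37,8,45,0 for degrees 0…6.
[q⁶] = 1·0 + 2·8 + 1·2 = 18.

18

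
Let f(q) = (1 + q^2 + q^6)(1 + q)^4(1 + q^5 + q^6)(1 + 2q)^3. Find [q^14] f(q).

(1 + q^2 + q^6) has coefficients 1,0,1,0,0,0,1 for degrees 0…6.
(1 + q)^4 has coefficients 1,4,6,4,1,0,0,0,0,0,0,0,0,0,0 for degrees 0…14.
Multiplying by (1 + q^5 + q^6) gives running coefficients 1,4,6,4,1,1,5,10,10,5,1,0,0,0,0 for degrees 0…14.
Finally multiplying by (1 + 2q)^3, the product of all factors after the first has coefficients 1,10,42,96,129,103,55,60,138,225,231,146,52,8,0 for degrees 0…14.
[q^14] = 1·0 + 1·52 + 1·138 = 190.

190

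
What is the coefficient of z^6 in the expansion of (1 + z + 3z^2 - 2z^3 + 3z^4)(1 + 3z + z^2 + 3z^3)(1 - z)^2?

-32

(1 + z + 3z^2 - 2z^3 + 3z^4) has coefficients 1,1,3,-2,3 for degrees 0…4.
(1 + 3z + z^2 + 3z^3) has coefficients 1,3,1,3,0,0,0 for degrees 0…6.
Finally multiplying by (1 - z)^2, the product of all factors after the first has coefficients 1,1,-4,4,-5,3,0 for degrees 0…6.
[z^6] = 1·0 + 1·3 + 3·(-5) − 2·4 + 3·(-4) = -32.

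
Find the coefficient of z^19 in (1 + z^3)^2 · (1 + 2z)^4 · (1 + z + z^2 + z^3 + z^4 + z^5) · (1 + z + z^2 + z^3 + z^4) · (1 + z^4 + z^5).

(1 + z^3)^2 has coefficients 1,0,0,2,0,0,1 for degrees 0…6.
(1 + 2z)^4 has coefficients 1,8,24,32,16,0,0,0,0,0,0,0,0,0,0,0,0,0,0,0 for degrees 0…19.
Multiplying by (1 + z + z^2 + z^3 + z^4 + z^5) gives running coefficients 1,9,33,65,81,81,80,72,48,16,0,0,0,0,0,0,0,0,0,0 for degrees 0…19.
Multiplying by (1 + z + z^2 + z^3 + z^4) gives running coefficients 1,10,43,108,189,269,340,379,362,297,216,136,64,16,0,0,0,0,0,0 for degrees 0…19.
Finally multiplying by (1 + z^4 + z^5), the product of all factors after the first has coefficients 1,10,43,108,190,280,393,530,659,755,825,855,805,675,513,352,200,80,16,0 for degrees 0…19.
[z^19] = 1·0 + 2·200 + 1·675 = 1075.

1075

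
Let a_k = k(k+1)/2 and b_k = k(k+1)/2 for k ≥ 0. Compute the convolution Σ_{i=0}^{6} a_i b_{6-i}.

Write out a_i and b_{6-i} for i = 0,…,6 and sum the products.
Σ = 0·21 + 1·15 + 3·10 + 6·6 + 10·3 + 15·1 + 21·0 = 126.

126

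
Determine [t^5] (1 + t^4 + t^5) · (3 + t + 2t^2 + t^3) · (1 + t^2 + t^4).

(1 + t^4 + t^5) has coefficients 1,0,0,0,1,1 for degrees 0…5.
(3 + t + 2t^2 + t^3) has coefficients 3,1,2,1,0,0 for degrees 0…5.
Finally multiplying by (1 + t^2 + t^4), the product of all factors after the first has coefficients 3,1,5,2,5,2 for degrees 0…5.
[t^5] = 1·2 + 1·1 + 1·3 = 6.

6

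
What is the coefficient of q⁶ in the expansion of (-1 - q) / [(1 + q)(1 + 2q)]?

Partial fractions give a closed form: a_n = (-1)·(-2)^n.
At n = 6: a_6 = -64.

-64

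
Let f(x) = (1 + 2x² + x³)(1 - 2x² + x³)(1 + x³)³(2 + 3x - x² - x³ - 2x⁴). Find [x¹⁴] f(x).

7

(1 + 2x² + x³) has coefficients 1,0,2,1 for degrees 0…3.
(1 - 2x² + x³) has coefficients 1,0,-2,1,0,0,0,0,0,0,0,0,0,0,0 for degrees 0…14.
Multiplying by (1 + x³)³ gives running coefficients 1,0,-2,4,0,-6,6,0,-6,4,0,-2,1,0,0 for degrees 0…14.
Finally multiplying by (2 + 3x - x² - x³ - 2x⁴), the product of all factors after the first has coefficients 2,3,-5,1,12,-14,-6,16,-12,-4,6,-2,4,-3,1 for degrees 0…14.
[x¹⁴] = 1·1 + 2·4 + 1·(-2) = 7.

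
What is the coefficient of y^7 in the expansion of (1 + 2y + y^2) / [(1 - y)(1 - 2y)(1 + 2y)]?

276

The denominator gives the recurrence a_n = a_(n−1) + 4a_(n−2) − 4a_(n−3) for n ≥ 3; the numerator fixes a_0 = 1, a_1 = 3, a_2 = 8.
Iterating: 1, 3, 8, 16, 36, 68, 148, 276, so a_7 = 276.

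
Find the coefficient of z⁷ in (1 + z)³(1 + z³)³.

9

(1 + z)³ has coefficients 1,3,3,1 for degrees 0…3.
(1 + z³)³ has coefficients 1,0,0,3,0,0,3,0 for degrees 0…7.
[z⁷] = 1·0 + 3·3 + 3·0 + 1·0 = 9.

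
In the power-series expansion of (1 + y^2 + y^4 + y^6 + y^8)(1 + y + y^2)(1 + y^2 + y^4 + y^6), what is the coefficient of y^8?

8

(1 + y^2 + y^4 + y^6 + y^8) has coefficients 1,0,1,0,1,0,1,0,1 for degrees 0…8.
(1 + y + y^2) has coefficients 1,1,1,0,0,0,0,0,0 for degrees 0…8.
Finally multiplying by (1 + y^2 + y^4 + y^6), the product of all factors after the first has coefficients 1,1,2,1,2,1,2,1,1 for degrees 0…8.
[y^8] = 1·1 + 1·2 + 1·2 + 1·2 + 1·1 = 8.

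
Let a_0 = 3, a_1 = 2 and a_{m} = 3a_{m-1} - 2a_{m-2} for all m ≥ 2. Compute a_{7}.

The ordinary generating function has denominator 1 - 3y + 2y^2.
Iterating the recurrence: a_0,…,a_{7} = 3, 2, 0, -4, -12, -28, -60, -124.

-124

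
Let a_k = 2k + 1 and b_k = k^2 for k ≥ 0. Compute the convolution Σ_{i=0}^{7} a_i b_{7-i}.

The convolution is the x^7 coefficient of A(x)B(x).
Σ = 1·49 + 3·36 + 5·25 + 7·16 + 9·9 + 11·4 + 13·1 + 15·0 = 532.

532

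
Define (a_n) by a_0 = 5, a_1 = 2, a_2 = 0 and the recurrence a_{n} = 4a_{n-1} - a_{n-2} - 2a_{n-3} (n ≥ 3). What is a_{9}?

The ordinary generating function has denominator 1 - 4x + x^2 + 2x^3.
Iterating the recurrence: a_0,…,a_{9} = 5, 2, 0, -12, -52, -196, -708, -2532, -9028, -32164.

-32164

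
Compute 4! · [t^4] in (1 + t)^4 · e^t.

The EGF product rule gives c_4 = Σ_{k_1+k_2=4} C(4; k_1,k_2) · ∏ g_i(k_i), where (1+t)^4 gives the falling factorial (4)_k; e^t gives (1)^k.
g_1(k) for k = 0…4: 1, 4, 12, 24, 24.
g_2(k) for k = 0…4: 1, 1, 1, 1, 1.
c_4 = Σ_k C(4,k)·g_1(k)·g_2(4−k) = 1·1·1 + 4·4·1 + 6·12·1 + 4·24·1 + 1·24·1 = 1 + 16 + 72 + 96 + 24 = 209.

209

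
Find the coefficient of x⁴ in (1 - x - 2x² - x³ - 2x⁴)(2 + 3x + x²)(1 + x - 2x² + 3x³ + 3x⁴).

3

(1 - x - 2x² - x³ - 2x⁴) has coefficients 1,-1,-2,-1,-2 for degrees 0…4.
(2 + 3x + x²) has coefficients 2,3,1,0,0 for degrees 0…4.
Finally multiplying by (1 + x - 2x² + 3x³ + 3x⁴), the product of all factors after the first has coefficients 2,5,0,1,13 for degrees 0…4.
[x⁴] = 1·13 − 1·1 − 2·0 − 1·5 − 2·2 = 3.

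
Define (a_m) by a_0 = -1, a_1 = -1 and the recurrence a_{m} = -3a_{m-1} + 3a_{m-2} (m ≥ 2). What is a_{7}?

-513

The ordinary generating function has denominator 1 + 3q - 3q^2.
Iterating the recurrence: a_0,…,a_{7} = -1, -1, 0, -3, 9, -36, 135, -513.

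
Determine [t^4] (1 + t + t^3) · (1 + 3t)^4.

(1 + t + t^3) has coefficients 1,1,0,1 for degrees 0…3.
(1 + 3t)^4 has coefficients 1,12,54,108,81 for degrees 0…4.
[t^4] = 1·81 + 1·108 + 1·12 = 201.

201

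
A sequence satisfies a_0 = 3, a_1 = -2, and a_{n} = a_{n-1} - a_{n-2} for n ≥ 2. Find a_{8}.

The ordinary generating function has denominator 1 - q + q^2.
Iterating the recurrence: a_0,…,a_{8} = 3, -2, -5, -3, 2, 5, 3, -2, -5.

-5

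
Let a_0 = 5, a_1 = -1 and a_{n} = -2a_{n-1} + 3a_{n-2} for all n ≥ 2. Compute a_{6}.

The ordinary generating function has denominator 1 + 2q - 3q^2.
Iterating the recurrence: a_0,…,a_{6} = 5, -1, 17, -37, 125, -361, 1097.

1097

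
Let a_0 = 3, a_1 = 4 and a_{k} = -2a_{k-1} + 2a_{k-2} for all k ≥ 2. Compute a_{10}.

-12064

The ordinary generating function has denominator 1 + 2q - 2q^2.
Iterating the recurrence: a_0,…,a_{10} = 3, 4, -2, 12, -28, 80, -216, 592, -1616, 4416, -12064.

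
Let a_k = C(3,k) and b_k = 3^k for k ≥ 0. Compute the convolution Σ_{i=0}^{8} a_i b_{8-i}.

15552

This is [x^8] in the product of the two ordinary generating functions.
Σ = 1·6561 + 3·2187 + 3·729 + 1·243 + 0·81 + 0·27 + 0·9 + 0·3 + 0·1 = 15552.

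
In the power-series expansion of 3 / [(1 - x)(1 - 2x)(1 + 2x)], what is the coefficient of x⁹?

Partial fractions give a closed form: a_n = (-1)·1^n + (3)·2^n + (1)·(-2)^n.
At n = 9: a_9 = 1023.

1023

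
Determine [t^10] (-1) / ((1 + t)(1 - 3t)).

Partial fractions give a closed form: a_n = (-1/4)·(-1)^n + (-3/4)·3^n.
At n = 10: a_10 = -44287.

-44287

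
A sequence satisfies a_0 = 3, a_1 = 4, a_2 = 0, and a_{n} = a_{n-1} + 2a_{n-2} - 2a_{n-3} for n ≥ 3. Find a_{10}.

-90

The ordinary generating function has denominator 1 - t - 2t^2 + 2t^3.
Iterating the recurrence: a_0,…,a_{10} = 3, 4, 0, 2, -6, -2, -18, -10, -42, -26, -90.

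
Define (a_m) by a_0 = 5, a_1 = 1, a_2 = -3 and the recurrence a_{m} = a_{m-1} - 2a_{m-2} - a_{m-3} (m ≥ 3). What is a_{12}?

476

The ordinary generating function has denominator 1 - x + 2x^2 + x^3.
Iterating the recurrence: a_0,…,a_{12} = 5, 1, -3, -10, -5, 18, 38, 7, -87, -139, 28, 393, 476.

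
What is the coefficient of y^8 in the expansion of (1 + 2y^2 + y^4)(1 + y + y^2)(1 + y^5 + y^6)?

5

(1 + 2y^2 + y^4) has coefficients 1,0,2,0,1 for degrees 0…4.
(1 + y + y^2) has coefficients 1,1,1,0,0,0,0,0,0 for degrees 0…8.
Finally multiplying by (1 + y^5 + y^6), the product of all factors after the first has coefficients 1,1,1,0,0,1,2,2,1 for degrees 0…8.
[y^8] = 1·1 + 2·2 + 1·0 = 5.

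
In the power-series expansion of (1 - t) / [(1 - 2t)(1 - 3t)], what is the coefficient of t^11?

The denominator gives the recurrence a_n = 5a_(n−1) − 6a_(n−2) for n ≥ 2; the numerator fixes a_0 = 1, a_1 = 4.
Iterating: 1, 4, 14, 46, 146, 454, 1394, 4246, 12866, 38854, 117074, 352246, so a_11 = 352246.

352246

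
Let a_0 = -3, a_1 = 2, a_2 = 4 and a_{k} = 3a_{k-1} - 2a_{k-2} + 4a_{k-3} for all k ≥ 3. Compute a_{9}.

The ordinary generating function has denominator 1 - 3z + 2z^2 - 4z^3.
Iterating the recurrence: a_0,…,a_{9} = -3, 2, 4, -4, -12, -12, -28, -108, -316, -844.

-844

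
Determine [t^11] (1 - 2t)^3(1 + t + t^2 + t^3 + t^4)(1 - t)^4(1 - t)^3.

-377

(1 - 2t)^3 has coefficients 1,-6,12,-8 for degrees 0…3.
(1 + t + t^2 + t^3 + t^4) has coefficients 1,1,1,1,1,0,0,0,0,0,0,0 for degrees 0…11.
Multiplying by (1 - t)^4 gives running coefficients 1,-3,3,-1,0,-1,3,-3,1,0,0,0 for degrees 0…11.
Finally multiplying by (1 - t)^3, the product of all factors after the first has coefficients 1,-6,15,-20,15,-7,7,-15,20,-15,6,-1 for degrees 0…11.
[t^11] = 1·(-1) − 6·6 + 12·(-15) − 8·20 = -377.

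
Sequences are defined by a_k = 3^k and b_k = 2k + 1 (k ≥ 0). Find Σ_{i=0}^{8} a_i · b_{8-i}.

19673

Write out a_i and b_{8-i} for i = 0,…,8 and sum the products.
Σ = 1·17 + 3·15 + 9·13 + 27·11 + 81·9 + 243·7 + 729·5 + 2187·3 + 6561·1 = 19673.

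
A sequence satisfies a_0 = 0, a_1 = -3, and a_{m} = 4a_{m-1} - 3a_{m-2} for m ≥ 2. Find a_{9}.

-29523

The ordinary generating function has denominator 1 - 4t + 3t^2.
Iterating the recurrence: a_0,…,a_{9} = 0, -3, -12, -39, -120, -363, -1092, -3279, -9840, -29523.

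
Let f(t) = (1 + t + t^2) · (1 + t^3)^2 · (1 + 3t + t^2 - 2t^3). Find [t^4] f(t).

(1 + t + t^2) has coefficients 1,1,1 for degrees 0…2.
(1 + t^3)^2 has coefficients 1,0,0,2,0 for degrees 0…4.
Finally multiplying by (1 + 3t + t^2 - 2t^3), the product of all factors after the first has coefficients 1,3,1,0,6 for degrees 0…4.
[t^4] = 1·6 + 1·0 + 1·1 = 7.

7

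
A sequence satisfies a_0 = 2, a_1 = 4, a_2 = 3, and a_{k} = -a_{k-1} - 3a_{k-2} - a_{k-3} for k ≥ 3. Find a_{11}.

The ordinary generating function has denominator 1 + y + 3y^2 + y^3.
Iterating the recurrence: a_0,…,a_{11} = 2, 4, 3, -17, 4, 44, -39, -97, 170, 160, -573, -77.

-77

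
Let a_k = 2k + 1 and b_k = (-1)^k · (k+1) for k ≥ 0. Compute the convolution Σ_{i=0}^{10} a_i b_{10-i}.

6

Write out a_i and b_{10-i} for i = 0,…,10 and sum the products.
Σ = 1·11 + 3·(-10) + 5·9 + 7·(-8) + 9·7 + 11·(-6) + 13·5 + 15·(-4) + 17·3 + 19·(-2) + 21·1 = 6.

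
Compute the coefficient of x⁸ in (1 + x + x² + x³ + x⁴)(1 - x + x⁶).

1

(1 + x + x² + x³ + x⁴) has coefficients 1,1,1,1,1 for degrees 0…4.
(1 - x + x⁶) has coefficients 1,-1,0,0,0,0,1,0,0 for degrees 0…8.
[x⁸] = 1·0 + 1·0 + 1·1 + 1·0 + 1·0 = 1.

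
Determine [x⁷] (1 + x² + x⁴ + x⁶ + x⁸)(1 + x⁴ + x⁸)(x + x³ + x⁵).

5

(1 + x² + x⁴ + x⁶ + x⁸) has coefficients 1,0,1,0,1,0,1,0 for degrees 0…7.
(1 + x⁴ + x⁸) has coefficients 1,0,0,0,1,0,0,0 for degrees 0…7.
Finally multiplying by (x + x³ + x⁵), the product of all factors after the first has coefficients 0,1,0,1,0,2,0,1 for degrees 0…7.
[x⁷] = 1·1 + 1·2 + 1·1 + 1·1 = 5.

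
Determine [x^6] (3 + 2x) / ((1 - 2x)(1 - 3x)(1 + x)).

Partial fractions give a closed form: a_n = (-16/3)·2^n + (33/4)·3^n + (1/12)·(-1)^n.
At n = 6: a_6 = 5673.

5673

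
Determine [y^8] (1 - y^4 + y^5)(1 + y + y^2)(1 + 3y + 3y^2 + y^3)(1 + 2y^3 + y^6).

(1 - y^4 + y^5) has coefficients 1,0,0,0,-1,1 for degrees 0…5.
(1 + y + y^2) has coefficients 1,1,1,0,0,0,0,0,0 for degrees 0…8.
Multiplying by (1 + 3y + 3y^2 + y^3) gives running coefficients 1,4,7,7,4,1,0,0,0 for degrees 0…8.
Finally multiplying by (1 + 2y^3 + y^6), the product of all factors after the first has coefficients 1,4,7,9,12,15,15,12,9 for degrees 0…8.
[y^8] = 1·9 − 1·12 + 1·9 = 6.

6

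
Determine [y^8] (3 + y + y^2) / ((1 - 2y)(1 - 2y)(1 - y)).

14853

The denominator gives the recurrence a_n = 5a_(n−1) − 8a_(n−2) + 4a_(n−3) for n ≥ 3; the numerator fixes a_0 = 3, a_1 = 16, a_2 = 57.
Iterating: 3, 16, 57, 169, 453, 1141, 2757, 6469, 14853, so a_8 = 14853.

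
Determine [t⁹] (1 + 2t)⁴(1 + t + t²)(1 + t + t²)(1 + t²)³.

(1 + 2t)⁴ has coefficients 1,8,24,32,16 for degrees 0…4.
(1 + t + t²) has coefficients 1,1,1,0,0,0,0,0,0,0 for degrees 0…9.
Multiplying by (1 + t + t²) gives running coefficients 1,2,3,2,1,0,0,0,0,0 for degrees 0…9.
Finally multiplying by (1 + t²)³, the product of all factors after the first has coefficients 1,2,6,8,13,12,13,8,6,2 for degrees 0…9.
[t⁹] = 1·2 + 8·6 + 24·8 + 32·13 + 16·12 = 850.

850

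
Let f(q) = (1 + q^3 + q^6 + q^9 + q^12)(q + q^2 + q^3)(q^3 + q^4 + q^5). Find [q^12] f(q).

(1 + q^3 + q^6 + q^9 + q^12) has coefficients 1,0,0,1,0,0,1,0,0,1,0,0,1 for degrees 0…12.
(q + q^2 + q^3) has coefficients 0,1,1,1,0,0,0,0,0,0,0,0,0 for degrees 0…12.
Finally multiplying by (q^3 + q^4 + q^5), the product of all factors after the first has coefficients 0,0,0,0,1,2,3,2,1,0,0,0,0 for degrees 0…12.
[q^12] = 1·0 + 1·0 + 1·3 + 1·0 + 1·0 = 3.

3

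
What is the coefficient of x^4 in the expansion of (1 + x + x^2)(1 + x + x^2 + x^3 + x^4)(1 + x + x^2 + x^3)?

11

(1 + x + x^2) has coefficients 1,1,1 for degrees 0…2.
(1 + x + x^2 + x^3 + x^4) has coefficients 1,1,1,1,1 for degrees 0…4.
Finally multiplying by (1 + x + x^2 + x^3), the product of all factors after the first has coefficients 1,2,3,4,4 for degrees 0…4.
[x^4] = 1·4 + 1·4 + 1·3 = 11.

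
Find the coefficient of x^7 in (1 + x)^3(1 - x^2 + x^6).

(1 + x)^3 has coefficients 1,3,3,1 for degrees 0…3.
(1 - x^2 + x^6) has coefficients 1,0,-1,0,0,0,1,0 for degrees 0…7.
[x^7] = 1·0 + 3·1 + 3·0 + 1·0 = 3.

3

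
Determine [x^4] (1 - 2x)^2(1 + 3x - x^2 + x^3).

-8

(1 - 2x)^2 has coefficients 1,-4,4 for degrees 0…2.
(1 + 3x - x^2 + x^3) has coefficients 1,3,-1,1,0 for degrees 0…4.
[x^4] = 1·0 − 4·1 + 4·(-1) = -8.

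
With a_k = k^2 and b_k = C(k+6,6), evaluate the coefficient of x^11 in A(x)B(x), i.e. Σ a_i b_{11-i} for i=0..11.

Write out a_i and b_{11-i} for i = 0,…,11 and sum the products.
Σ = 0·12376 + 1·8008 + 4·5005 + 9·3003 + 16·1716 + 25·924 + 36·462 + 49·210 + 64·84 + 81·28 + 100·7 + 121·1 = 140998.

140998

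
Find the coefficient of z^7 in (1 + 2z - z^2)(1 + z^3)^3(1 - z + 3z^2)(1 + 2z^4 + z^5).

14

(1 + 2z - z^2) has coefficients 1,2,-1 for degrees 0…2.
(1 + z^3)^3 has coefficients 1,0,0,3,0,0,3,0 for degrees 0…7.
Multiplying by (1 - z + 3z^2) gives running coefficients 1,-1,3,3,-3,9,3,-3 for degrees 0…7.
Finally multiplying by (1 + 2z^4 + z^5), the product of all factors after the first has coefficients 1,-1,3,3,-1,8,8,6 for degrees 0…7.
[z^7] = 1·6 + 2·8 − 1·8 = 14.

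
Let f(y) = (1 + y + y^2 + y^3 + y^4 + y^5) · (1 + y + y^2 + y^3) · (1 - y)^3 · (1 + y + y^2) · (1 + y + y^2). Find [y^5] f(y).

-2

(1 + y + y^2 + y^3 + y^4 + y^5) has coefficients 1,1,1,1,1,1 for degrees 0…5.
(1 + y + y^2 + y^3) has coefficients 1,1,1,1,0,0 for degrees 0…5.
Multiplying by (1 - y)^3 gives running coefficients 1,-2,1,0,-1,2 for degrees 0…5.
Multiplying by (1 + y + y^2) gives running coefficients 1,-1,0,-1,0,1 for degrees 0…5.
Finally multiplying by (1 + y + y^2), the product of all factors after the first has coefficients 1,0,0,-2,-1,0 for degrees 0…5.
[y^5] = 1·0 + 1·(-1) + 1·(-2) + 1·0 + 1·0 + 1·1 = -2.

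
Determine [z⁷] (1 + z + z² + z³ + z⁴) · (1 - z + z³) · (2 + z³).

3

(1 + z + z² + z³ + z⁴) has coefficients 1,1,1,1,1 for degrees 0…4.
(1 - z + z³) has coefficients 1,-1,0,1,0,0,0,0 for degrees 0…7.
Finally multiplying by (2 + z³), the product of all factors after the first has coefficients 2,-2,0,3,-1,0,1,0 for degrees 0…7.
[z⁷] = 1·0 + 1·1 + 1·0 + 1·(-1) + 1·3 = 3.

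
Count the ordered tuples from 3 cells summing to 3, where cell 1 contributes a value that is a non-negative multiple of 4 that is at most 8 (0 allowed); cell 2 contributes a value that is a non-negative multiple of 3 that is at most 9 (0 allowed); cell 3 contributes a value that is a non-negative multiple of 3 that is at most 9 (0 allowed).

The generating function for the choices is (1 + y^4 + y^8)·(1 + y^3 + y^6 + y^9)·(1 + y^3 + y^6 + y^9); the count is [y^3].
(1 + y^4 + y^8) has coefficients 1,0,0,0 for degrees 0…3.
(1 + y^3 + y^6 + y^9) has coefficients 1,0,0,1 for degrees 0…3.
Finally multiplying by (1 + y^3 + y^6 + y^9), the product of all factors after the first has coefficients 1,0,0,2 for degrees 0…3.
[y^3] = 1·2 = 2.

2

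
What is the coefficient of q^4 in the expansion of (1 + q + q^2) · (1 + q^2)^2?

(1 + q + q^2) has coefficients 1,1,1 for degrees 0…2.
(1 + q^2)^2 has coefficients 1,0,2,0,1 for degrees 0…4.
[q^4] = 1·1 + 1·0 + 1·2 = 3.

3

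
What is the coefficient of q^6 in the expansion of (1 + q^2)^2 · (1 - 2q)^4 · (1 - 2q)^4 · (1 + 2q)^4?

(1 + q^2)^2 has coefficients 1,0,2,0,1 for degrees 0…4.
(1 - 2q)^4 has coefficients 1,-8,24,-32,16,0,0 for degrees 0…6.
Multiplying by (1 - 2q)^4 gives running coefficients 1,-16,112,-448,1120,-1792,1792 for degrees 0…6.
Finally multiplying by (1 + 2q)^4, the product of all factors after the first has coefficients 1,-8,8,96,-272,-256,1792 for degrees 0…6.
[q^6] = 1·1792 + 2·(-272) + 1·8 = 1256.

1256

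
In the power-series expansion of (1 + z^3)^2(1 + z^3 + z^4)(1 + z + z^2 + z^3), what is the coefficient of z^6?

(1 + z^3)^2 has coefficients 1,0,0,2,0,0,1 for degrees 0…6.
(1 + z^3 + z^4) has coefficients 1,0,0,1,1,0,0 for degrees 0…6.
Finally multiplying by (1 + z + z^2 + z^3), the product of all factors after the first has coefficients 1,1,1,2,2,2,2 for degrees 0…6.
[z^6] = 1·2 + 2·2 + 1·1 = 7.

7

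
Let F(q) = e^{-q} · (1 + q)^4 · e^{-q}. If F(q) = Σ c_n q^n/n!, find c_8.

1536

The EGF product rule gives c_8 = Σ_{k_1+k_2+k_3=8} C(8; k_1,k_2,k_3) · ∏ g_i(k_i), where e^{-q} gives (-1)^k; (1+q)^4 gives the falling factorial (4)_k; e^{-q} gives (-1)^k.
g_1(k) for k = 0…8: 1, -1, 1, -1, 1, -1, 1, -1, 1.
g_2(k) for k = 0…8: 1, 4, 12, 24, 24, 0, 0, 0, 0.
g_3(k) for k = 0…8: 1, -1, 1, -1, 1, -1, 1, -1, 1.
First combine the last two factors: h(k) = Σ_j C(k,j)·g_2(j)·g_3(k−j) for k = 0…8: 1, 3, 5, -1, -15, 19, 37, -225, 641.
c_8 = Σ_k C(8,k)·g_1(k)·h(8−k) = 1·1·641 + 8·(-1)·(-225) + 28·1·37 + 56·(-1)·19 + 70·1·(-15) + 56·(-1)·(-1) + 28·1·5 + 8·(-1)·3 + 1·1·1 = 641 + 1800 + 1036 − 1064 − 1050 + 56 + 140 − 24 + 1 = 1536.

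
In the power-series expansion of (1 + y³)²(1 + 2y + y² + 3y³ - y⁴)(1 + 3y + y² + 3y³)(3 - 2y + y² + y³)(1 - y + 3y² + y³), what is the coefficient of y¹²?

(1 + y³)² has coefficients 1,0,0,2,0,0,1 for degrees 0…6.
(1 + 2y + y² + 3y³ - y⁴) has coefficients 1,2,1,3,-1,0,0,0,0,0,0,0,0 for degrees 0…12.
Multiplying by (1 + 3y + y² + 3y³) gives running coefficients 1,5,8,11,15,3,8,-3,0,0,0,0,0 for degrees 0…12.
Multiplying by (3 - 2y + y² + y³) gives running coefficients 3,13,15,23,36,-2,44,-7,17,5,-3,0,0 for degrees 0…12.
Finally multiplying by (1 - y + 3y² + y³), the product of all factors after the first has coefficients 3,10,11,50,71,46,177,-21,154,11,36,35,-4 for degrees 0…12.
[y¹²] = 1·(-4) + 2·11 + 1·177 = 195.

195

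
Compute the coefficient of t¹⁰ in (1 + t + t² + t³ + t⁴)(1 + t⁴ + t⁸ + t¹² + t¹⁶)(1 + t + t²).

4

(1 + t + t² + t³ + t⁴) has coefficients 1,1,1,1,1 for degrees 0…4.
(1 + t⁴ + t⁸ + t¹² + t¹⁶) has coefficients 1,0,0,0,1,0,0,0,1,0,0 for degrees 0…10.
Finally multiplying by (1 + t + t²), the product of all factors after the first has coefficients 1,1,1,0,1,1,1,0,1,1,1 for degrees 0…10.
[t¹⁰] = 1·1 + 1·1 + 1·1 + 1·0 + 1·1 = 4.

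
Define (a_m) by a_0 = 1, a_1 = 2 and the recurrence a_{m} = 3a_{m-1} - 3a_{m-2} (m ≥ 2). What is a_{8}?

-81

The ordinary generating function has denominator 1 - 3q + 3q^2.
Iterating the recurrence: a_0,…,a_{8} = 1, 2, 3, 3, 0, -9, -27, -54, -81.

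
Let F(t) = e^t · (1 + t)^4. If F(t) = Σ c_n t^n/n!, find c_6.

The EGF product rule gives c_6 = Σ_{k_1+k_2=6} C(6; k_1,k_2) · ∏ g_i(k_i), where e^t gives (1)^k; (1+t)^4 gives the falling factorial (4)_k.
g_1(k) for k = 0…6: 1, 1, 1, 1, 1, 1, 1.
g_2(k) for k = 0…6: 1, 4, 12, 24, 24, 0, 0.
c_6 = Σ_k C(6,k)·g_1(k)·g_2(6−k) = 15·1·24 + 20·1·24 + 15·1·12 + 6·1·4 + 1·1·1 = 360 + 480 + 180 + 24 + 1 = 1045.

1045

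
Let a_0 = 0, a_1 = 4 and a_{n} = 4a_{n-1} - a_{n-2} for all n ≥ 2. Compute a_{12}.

8430240

The ordinary generating function has denominator 1 - 4z + z^2.
Iterating the recurrence: a_0,…,a_{12} = 0, 4, 16, 60, 224, 836, 3120, 11644, 43456, 162180, 605264, 2258876, 8430240.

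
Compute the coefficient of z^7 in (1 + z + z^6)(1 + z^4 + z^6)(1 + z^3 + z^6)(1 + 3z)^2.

(1 + z + z^6) has coefficients 1,1,0,0,0,0,1 for degrees 0…6.
(1 + z^4 + z^6) has coefficients 1,0,0,0,1,0,1,0 for degrees 0…7.
Multiplying by (1 + z^3 + z^6) gives running coefficients 1,0,0,1,1,0,2,1 for degrees 0…7.
Finally multiplying by (1 + 3z)^2, the product of all factors after the first has coefficients 1,6,9,1,7,15,11,13 for degrees 0…7.
[z^7] = 1·13 + 1·11 + 1·6 = 30.

30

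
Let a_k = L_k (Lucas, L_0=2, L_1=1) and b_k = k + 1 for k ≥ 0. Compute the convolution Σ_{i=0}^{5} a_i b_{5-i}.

66

This is [x^5] in the product of the two ordinary generating functions.
Σ = 2·6 + 1·5 + 3·4 + 4·3 + 7·2 + 11·1 = 66.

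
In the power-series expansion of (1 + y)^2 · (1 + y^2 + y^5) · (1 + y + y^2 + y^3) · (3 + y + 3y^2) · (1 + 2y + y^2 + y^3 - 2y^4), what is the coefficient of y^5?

(1 + y)^2 has coefficients 1,2,1 for degrees 0…2.
(1 + y^2 + y^5) has coefficients 1,0,1,0,0,1 for degrees 0…5.
Multiplying by (1 + y + y^2 + y^3) gives running coefficients 1,1,2,2,1,2 for degrees 0…5.
Multiplying by (3 + y + 3y^2) gives running coefficients 3,4,10,11,11,13 for degrees 0…5.
Finally multiplying by (1 + 2y + y^2 + y^3 - 2y^4), the product of all factors after the first has coefficients 3,10,21,38,41,48 for degrees 0…5.
[y^5] = 1·48 + 2·41 + 1·38 = 168.

168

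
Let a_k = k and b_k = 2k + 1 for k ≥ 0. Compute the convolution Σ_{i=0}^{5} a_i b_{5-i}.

55

Write out a_i and b_{5-i} for i = 0,…,5 and sum the products.
Σ = 0·11 + 1·9 + 2·7 + 3·5 + 4·3 + 5·1 = 55.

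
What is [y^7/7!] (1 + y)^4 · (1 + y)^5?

181440

The EGF product rule gives c_7 = Σ_{k_1+k_2=7} C(7; k_1,k_2) · ∏ g_i(k_i), where (1+y)^4 gives the falling factorial (4)_k; (1+y)^5 gives the falling factorial (5)_k.
g_1(k) for k = 0…7: 1, 4, 12, 24, 24, 0, 0, 0.
g_2(k) for k = 0…7: 1, 5, 20, 60, 120, 120, 0, 0.
c_7 = Σ_k C(7,k)·g_1(k)·g_2(7−k) = 21·12·120 + 35·24·120 + 35·24·60 = 30240 + 100800 + 50400 = 181440.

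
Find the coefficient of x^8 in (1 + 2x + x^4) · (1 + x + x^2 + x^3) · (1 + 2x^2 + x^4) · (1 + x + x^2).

(1 + 2x + x^4) has coefficients 1,2,0,0,1 for degrees 0…4.
(1 + x + x^2 + x^3) has coefficients 1,1,1,1,0,0,0,0,0 for degrees 0…8.
Multiplying by (1 + 2x^2 + x^4) gives running coefficients 1,1,3,3,3,3,1,1,0 for degrees 0…8.
Finally multiplying by (1 + x + x^2), the product of all factors after the first has coefficients 1,2,5,7,9,9,7,5,2 for degrees 0…8.
[x^8] = 1·2 + 2·5 + 1·9 = 21.

21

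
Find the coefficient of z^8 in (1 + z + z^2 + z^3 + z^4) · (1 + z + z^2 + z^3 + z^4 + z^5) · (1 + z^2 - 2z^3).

-4

(1 + z + z^2 + z^3 + z^4) has coefficients 1,1,1,1,1 for degrees 0…4.
(1 + z + z^2 + z^3 + z^4 + z^5) has coefficients 1,1,1,1,1,1,0,0,0 for degrees 0…8.
Finally multiplying by (1 + z^2 - 2z^3), the product of all factors after the first has coefficients 1,1,2,0,0,0,-1,-1,-2 for degrees 0…8.
[z^8] = 1·(-2) + 1·(-1) + 1·(-1) + 1·0 + 1·0 = -4.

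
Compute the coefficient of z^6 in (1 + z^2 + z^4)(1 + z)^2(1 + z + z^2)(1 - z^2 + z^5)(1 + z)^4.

(1 + z^2 + z^4) has coefficients 1,0,1,0,1 for degrees 0…4.
(1 + z)^2 has coefficients 1,2,1,0,0,0,0 for degrees 0…6.
Multiplying by (1 + z + z^2) gives running coefficients 1,3,4,3,1,0,0 for degrees 0…6.
Multiplying by (1 - z^2 + z^5) gives running coefficients 1,3,3,0,-3,-2,2 for degrees 0…6.
Finally multiplying by (1 + z)^4, the product of all factors after the first has coefficients 1,7,21,34,28,1,-21 for degrees 0…6.
[z^6] = 1·(-21) + 1·28 + 1·21 = 28.

28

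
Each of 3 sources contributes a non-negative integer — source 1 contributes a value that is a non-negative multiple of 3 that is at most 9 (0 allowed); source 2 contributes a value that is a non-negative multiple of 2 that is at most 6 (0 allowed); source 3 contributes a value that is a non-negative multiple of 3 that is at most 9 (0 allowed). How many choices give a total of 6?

4

The generating function for the choices is (1 + q^3 + q^6 + q^9)·(1 + q^2 + q^4 + q^6)·(1 + q^3 + q^6 + q^9); the count is [q^6].
(1 + q^3 + q^6 + q^9) has coefficients 1,0,0,1,0,0,1 for degrees 0…6.
(1 + q^2 + q^4 + q^6) has coefficients 1,0,1,0,1,0,1 for degrees 0…6.
Finally multiplying by (1 + q^3 + q^6 + q^9), the product of all factors after the first has coefficients 1,0,1,1,1,1,2 for degrees 0…6.
[q^6] = 1·2 + 1·1 + 1·1 = 4.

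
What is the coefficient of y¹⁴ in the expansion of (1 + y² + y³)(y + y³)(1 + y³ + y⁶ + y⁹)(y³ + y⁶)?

(1 + y² + y³) has coefficients 1,0,1,1 for degrees 0…3.
(y + y³) has coefficients 0,1,0,1,0,0,0,0,0,0,0,0,0,0,0 for degrees 0…14.
Multiplying by (1 + y³ + y⁶ + y⁹) gives running coefficients 0,1,0,1,1,0,1,1,0,1,1,0,1,0,0 for degrees 0…14.
Finally multiplying by (y³ + y⁶), the product of all factors after the first has coefficients 0,0,0,0,1,0,1,2,0,2,2,0,2,2,0 for degrees 0…14.
[y¹⁴] = 1·0 + 1·2 + 1·0 = 2.

2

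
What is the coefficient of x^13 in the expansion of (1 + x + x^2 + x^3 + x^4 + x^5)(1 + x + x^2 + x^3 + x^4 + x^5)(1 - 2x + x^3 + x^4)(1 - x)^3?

-3

(1 + x + x^2 + x^3 + x^4 + x^5) has coefficients 1,1,1,1,1,1 for degrees 0…5.
(1 + x + x^2 + x^3 + x^4 + x^5) has coefficients 1,1,1,1,1,1,0,0,0,0,0,0,0,0 for degrees 0…13.
Multiplying by (1 - 2x + x^3 + x^4) gives running coefficients 1,-1,-1,0,1,1,0,2,2,1,0,0,0,0 for degrees 0…13.
Finally multiplying by (1 - x)^3, the product of all factors after the first has coefficients 1,-4,5,-1,-1,-1,0,4,-5,1,1,1,-1,0 for degrees 0…13.
[x^13] = 1·0 + 1·(-1) + 1·1 + 1·1 + 1·1 + 1·(-5) = -3.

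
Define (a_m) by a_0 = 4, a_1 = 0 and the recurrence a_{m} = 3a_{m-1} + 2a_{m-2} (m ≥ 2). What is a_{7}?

The ordinary generating function has denominator 1 - 3y - 2y^2.
Iterating the recurrence: a_0,…,a_{7} = 4, 0, 8, 24, 88, 312, 1112, 3960.

3960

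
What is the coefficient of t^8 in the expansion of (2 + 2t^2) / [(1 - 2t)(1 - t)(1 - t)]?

The denominator gives the recurrence a_n = 4a_(n−1) − 5a_(n−2) + 2a_(n−3) for n ≥ 3; the numerator fixes a_0 = 2, a_1 = 8, a_2 = 24.
Iterating: 2, 8, 24, 60, 136, 292, 608, 1244, 2520, so a_8 = 2520.

2520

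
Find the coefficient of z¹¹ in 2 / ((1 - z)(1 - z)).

24

The denominator gives the recurrence a_n = 2a_(n−1) − a_(n−2) for n ≥ 2; the numerator fixes a_0 = 2, a_1 = 4.
Iterating: 2, 4, 6, 8, 10, 12, 14, 16, 18, 20, 22, 24, so a_11 = 24.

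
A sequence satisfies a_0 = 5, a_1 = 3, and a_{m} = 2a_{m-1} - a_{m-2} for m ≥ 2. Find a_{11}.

-17

The ordinary generating function has denominator 1 - 2x + x^2.
Iterating the recurrence: a_0,…,a_{11} = 5, 3, 1, -1, -3, -5, -7, -9, -11, -13, -15, -17.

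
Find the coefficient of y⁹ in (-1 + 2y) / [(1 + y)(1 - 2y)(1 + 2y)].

1023

Partial fractions give a closed form: a_n = (1)·(-1)^n + (-2)·(-2)^n.
At n = 9: a_9 = 1023.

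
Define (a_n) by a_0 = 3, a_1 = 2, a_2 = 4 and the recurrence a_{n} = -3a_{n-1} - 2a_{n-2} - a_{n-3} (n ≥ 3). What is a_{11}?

The ordinary generating function has denominator 1 + 3q + 2q^2 + q^3.
Iterating the recurrence: a_0,…,a_{11} = 3, 2, 4, -19, 47, -107, 246, -571, 1328, -3088, 7179, -16689.

-16689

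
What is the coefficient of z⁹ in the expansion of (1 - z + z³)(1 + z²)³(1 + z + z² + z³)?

4

(1 - z + z³) has coefficients 1,-1,0,1 for degrees 0…3.
(1 + z²)³ has coefficients 1,0,3,0,3,0,1,0,0,0 for degrees 0…9.
Finally multiplying by (1 + z + z² + z³), the product of all factors after the first has coefficients 1,1,4,4,6,6,4,4,1,1 for degrees 0…9.
[z⁹] = 1·1 − 1·1 + 1·4 = 4.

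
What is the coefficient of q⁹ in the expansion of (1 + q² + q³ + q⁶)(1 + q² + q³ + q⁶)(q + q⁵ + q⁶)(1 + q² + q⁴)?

(1 + q² + q³ + q⁶) has coefficients 1,0,1,1,0,0,1 for degrees 0…6.
(1 + q² + q³ + q⁶) has coefficients 1,0,1,1,0,0,1,0,0,0 for degrees 0…9.
Multiplying by (q + q⁵ + q⁶) gives running coefficients 0,1,0,1,1,1,1,2,2,1 for degrees 0…9.
Finally multiplying by (1 + q² + q⁴), the product of all factors after the first has coefficients 0,1,0,2,1,3,2,4,4,4 for degrees 0…9.
[q⁹] = 1·4 + 1·4 + 1·2 + 1·2 = 12.

12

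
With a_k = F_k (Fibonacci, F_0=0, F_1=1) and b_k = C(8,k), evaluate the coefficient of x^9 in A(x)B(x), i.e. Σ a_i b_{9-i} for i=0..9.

This is [x^9] in the product of the two ordinary generating functions.
Σ = 0·0 + 1·1 + 1·8 + 2·28 + 3·56 + 5·70 + 8·56 + 13·28 + 21·8 + 34·1 = 1597.

1597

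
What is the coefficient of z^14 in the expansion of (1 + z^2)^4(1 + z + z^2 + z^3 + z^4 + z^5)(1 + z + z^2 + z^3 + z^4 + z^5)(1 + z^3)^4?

(1 + z^2)^4 has coefficients 1,0,4,0,6,0,4,0,1 for degrees 0…8.
(1 + z + z^2 + z^3 + z^4 + z^5) has coefficients 1,1,1,1,1,1,0,0,0,0,0,0,0,0,0 for degrees 0…14.
Multiplying by (1 + z + z^2 + z^3 + z^4 + z^5) gives running coefficients 1,2,3,4,5,6,5,4,3,2,1,0,0,0,0 for degrees 0…14.
Finally multiplying by (1 + z^3)^4, the product of all factors after the first has coefficients 1,2,3,8,13,18,27,36,45,50,55,60,55,50,45 for degrees 0…14.
[z^14] = 1·45 + 4·55 + 6·55 + 4·45 + 1·27 = 802.

802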